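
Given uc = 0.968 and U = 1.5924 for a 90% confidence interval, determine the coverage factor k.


k = U / uc
k = 1.5924 / 0.968
k = 1.645

1.645


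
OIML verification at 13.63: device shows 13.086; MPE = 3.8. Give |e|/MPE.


e = indication - reference = 13.086 - 13.63 = -0.5440
|e| = 0.5440
ratio = |e| / MPE = 0.5440 / 3.8
ratio = 0.1432

0.1432


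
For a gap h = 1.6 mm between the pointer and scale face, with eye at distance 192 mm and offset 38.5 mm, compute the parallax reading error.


error = h * offset / d
= 1.6 * 38.5 / 192
= 0.3208

0.3208


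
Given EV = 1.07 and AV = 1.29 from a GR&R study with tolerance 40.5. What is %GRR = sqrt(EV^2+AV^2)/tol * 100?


GRR = sqrt(EV^2 + AV^2) = sqrt(1.07^2 + 1.29^2) = 1.6760072
%GRR = GRR / tol * 100 = 1.6760072 / 40.5 * 100
%GRR = 4.1383

4.1383


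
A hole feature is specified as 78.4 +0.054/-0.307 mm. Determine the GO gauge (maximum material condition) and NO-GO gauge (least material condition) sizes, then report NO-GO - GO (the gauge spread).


GO = nominal - lower_tol (smallest hole = maximum material condition)
GO = 78.4 - 0.307 = 78.093
NO-GO = nominal + upper_tol (largest hole = least material condition)
NO-GO = 78.4 + 0.054 = 78.454
spread = NO-GO - GO = 78.454 - 78.093 = 0.3610

0.3610


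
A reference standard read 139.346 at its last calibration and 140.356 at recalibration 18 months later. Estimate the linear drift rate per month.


rate = (v2 - v1) / months
= (140.356 - 139.346) / 18
= 1.0100 / 18
= 0.0561

0.0561


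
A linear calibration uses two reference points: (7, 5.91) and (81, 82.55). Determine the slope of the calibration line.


slope = (y2 - y1) / (x2 - x1)
= (82.55 - 5.91) / (81 - 7)
= 76.6400 / 74
= 1.0357

1.0357


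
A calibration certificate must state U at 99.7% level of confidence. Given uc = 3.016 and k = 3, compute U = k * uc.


U = k * uc
U = 3 * 3.016
U = 9.0480

9.0480


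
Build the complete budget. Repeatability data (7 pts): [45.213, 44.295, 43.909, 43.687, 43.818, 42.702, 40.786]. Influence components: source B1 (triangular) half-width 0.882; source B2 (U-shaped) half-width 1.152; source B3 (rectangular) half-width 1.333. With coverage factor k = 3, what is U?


mean = (45.213 + 44.295 + 43.909 + 43.687 + 43.818 + 42.702 + 40.786) / 7 = 43.48714286
s = sqrt(sum((x - mean)^2)/(n-1)) = 1.4066041
u_A = s / sqrt(n) = 1.4066041 / sqrt(7) = 0.53164638
u_B1 = 0.882 / sqrt(6) = 0.36007499
u_B2 = 1.152 / sqrt(2) = 0.81458701
u_B3 = 1.333 / sqrt(3) = 0.76960791
uc = sqrt(0.53164638^2 + 0.36007499^2 + 0.81458701^2 + 0.76960791^2) = 1.2915689
U = k * uc = 3 * 1.2915689
U = 3.8747

3.8747


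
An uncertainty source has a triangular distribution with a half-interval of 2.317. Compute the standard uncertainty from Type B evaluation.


u_B = half_width / sqrt(6)
u_B = 2.317 / 2.4494897
u_B = 0.9459

0.9459


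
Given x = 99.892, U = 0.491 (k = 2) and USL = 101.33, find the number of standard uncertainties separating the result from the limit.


u = U / k = 0.491 / 2 = 0.2455
margin = |USL - x| = |101.33 - 99.892| = 1.438
z = margin / u = 1.438 / 0.2455
z = 5.8574

5.8574


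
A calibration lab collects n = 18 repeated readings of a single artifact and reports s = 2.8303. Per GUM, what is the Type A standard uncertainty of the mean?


u_A = s / sqrt(n)
u_A = 2.8303 / sqrt(18)
u_A = 2.8303 / 4.2426407
u_A = 0.6671

0.6671


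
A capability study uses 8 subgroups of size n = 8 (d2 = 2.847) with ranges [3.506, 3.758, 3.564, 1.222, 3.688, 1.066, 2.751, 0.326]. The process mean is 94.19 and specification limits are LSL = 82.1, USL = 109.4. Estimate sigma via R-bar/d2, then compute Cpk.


R_bar = (3.506 + 3.758 + 3.564 + 1.222 + 3.688 + 1.066 + 2.751 + 0.326) / 8 = 2.485125
sigma = R_bar / d2 = 2.485125 / 2.847 = 0.87289252
Cp = (USL - LSL)/(6*sigma) = (109.4 - 82.1)/(6*0.87289252) = 5.2126
Cpu = (109.4 - 94.19)/(3*0.87289252) = 5.8083
Cpl = (94.19 - 82.1)/(3*0.87289252) = 4.6168
Cpk = min(Cpu, Cpl) = 4.6168

4.6168


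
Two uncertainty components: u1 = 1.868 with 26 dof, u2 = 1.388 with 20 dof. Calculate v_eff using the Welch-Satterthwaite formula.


uc = sqrt(u1^2 + u2^2) = sqrt(1.868^2 + 1.388^2) = 2.3272232
v_eff = uc^4 / (u1^4/v1 + u2^4/v2)
= 2.3272232^4 / (1.868^4/26 + 1.388^4/20)
= 29.332707 / 0.65388935
v_eff = 44.8588

44.8588


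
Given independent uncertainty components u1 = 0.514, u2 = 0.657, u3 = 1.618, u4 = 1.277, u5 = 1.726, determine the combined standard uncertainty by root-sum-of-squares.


uc = sqrt(0.514^2 + 0.657^2 + 1.618^2 + 1.277^2 + 1.726^2)
uc = sqrt(7.923574)
uc = 2.8149

2.8149


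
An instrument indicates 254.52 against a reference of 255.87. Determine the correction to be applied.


Correction = standard - reading
= 255.87 - 254.52
= 1.3500

1.3500


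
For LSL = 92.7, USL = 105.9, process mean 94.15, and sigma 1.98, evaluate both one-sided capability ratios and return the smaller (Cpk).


Cpu = (USL - mean) / (3*sigma) = (105.9 - 94.15) / (3*1.98) = 1.9781
Cpl = (mean - LSL) / (3*sigma) = (94.15 - 92.7) / (3*1.98) = 0.2441
Cpk = min(Cpu, Cpl) = 0.2441

0.2441


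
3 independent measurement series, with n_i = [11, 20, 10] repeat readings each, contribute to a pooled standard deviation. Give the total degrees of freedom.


nu = sum_i (n_i - 1)
nu = ((11 - 1) + (20 - 1) + (10 - 1))
nu = 10 + 19 + 9
nu = 38

38


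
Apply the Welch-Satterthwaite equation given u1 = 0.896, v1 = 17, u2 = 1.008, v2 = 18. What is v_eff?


uc = sqrt(u1^2 + u2^2) = sqrt(0.896^2 + 1.008^2) = 1.3486586
v_eff = uc^4 / (u1^4/v1 + u2^4/v2)
= 1.3486586^4 / (0.896^4/17 + 1.008^4/18)
= 3.3083245 / 0.095267341
v_eff = 34.7267

34.7267


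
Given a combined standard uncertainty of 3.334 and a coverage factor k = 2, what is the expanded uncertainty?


U = k * uc
U = 2 * 3.334
U = 6.6680

6.6680


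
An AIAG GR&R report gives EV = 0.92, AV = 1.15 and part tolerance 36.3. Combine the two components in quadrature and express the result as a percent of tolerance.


GRR = sqrt(EV^2 + AV^2) = sqrt(0.92^2 + 1.15^2) = 1.4727186
%GRR = GRR / tol * 100 = 1.4727186 / 36.3 * 100
%GRR = 4.0571

4.0571


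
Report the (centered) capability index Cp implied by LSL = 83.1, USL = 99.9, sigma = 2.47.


Cp = (USL - LSL) / (6 * sigma)
= (99.9 - 83.1) / (6 * 2.47)
= 16.8000 / 14.8200
= 1.1336

1.1336


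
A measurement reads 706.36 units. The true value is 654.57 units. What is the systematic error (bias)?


Systematic error = measured - true
= 706.36 - 654.57
= 51.7900

51.7900


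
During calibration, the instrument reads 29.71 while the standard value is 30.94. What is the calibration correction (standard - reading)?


Correction = standard - reading
= 30.94 - 29.71
= 1.2300

1.2300


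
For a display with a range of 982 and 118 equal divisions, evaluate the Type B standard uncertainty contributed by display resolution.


resolution = range / divisions
resolution = 982 / 118 = 8.3220339
u_res = resolution / (2*sqrt(3))
u_res = 8.3220339 / 3.4641016
u_res = 2.4024

2.4024


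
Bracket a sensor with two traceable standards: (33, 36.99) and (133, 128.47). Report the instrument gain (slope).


slope = (y2 - y1) / (x2 - x1)
= (128.47 - 36.99) / (133 - 33)
= 91.4800 / 100
= 0.9148

0.9148


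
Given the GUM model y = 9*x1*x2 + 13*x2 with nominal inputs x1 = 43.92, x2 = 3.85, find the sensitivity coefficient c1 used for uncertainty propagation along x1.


y = 9*x1*x2 + 13*x2
dy/dx1 = 9*x2
Evaluate at x2 = 3.85: c1 = 9 * 3.85
c1 = 34.6500

34.6500


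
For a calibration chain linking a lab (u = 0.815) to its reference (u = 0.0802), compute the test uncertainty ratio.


TUR = u_lab / u_ref
= 0.815 / 0.0802
= 10.1621

10.1621


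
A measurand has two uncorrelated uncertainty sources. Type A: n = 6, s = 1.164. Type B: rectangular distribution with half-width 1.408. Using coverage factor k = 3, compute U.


u_A = s / sqrt(n) = 1.164 / sqrt(6) = 0.47520101
u_B = half_width / sqrt(3) = 1.408 / sqrt(3) = 0.81290918
uc = sqrt(u_A^2 + u_B^2) = sqrt(0.47520101^2 + 0.81290918^2) = 0.94161422
U = k * uc = 3 * 0.94161422
U = 2.8248

2.8248


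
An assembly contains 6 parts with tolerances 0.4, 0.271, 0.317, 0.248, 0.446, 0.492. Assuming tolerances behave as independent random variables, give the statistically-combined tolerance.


RSS = sqrt(0.4^2 + 0.271^2 + 0.317^2 + 0.248^2 + 0.446^2 + 0.492^2)
= sqrt(0.836414)
= 0.9146

0.9146


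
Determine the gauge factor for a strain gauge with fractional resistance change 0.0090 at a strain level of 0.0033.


GF = (dR/R) / epsilon
= 0.0090 / 0.0033
= 2.7273

2.7273


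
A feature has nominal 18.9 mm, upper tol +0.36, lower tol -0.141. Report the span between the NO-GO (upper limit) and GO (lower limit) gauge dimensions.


GO = nominal - lower_tol (smallest hole = maximum material condition)
GO = 18.9 - 0.141 = 18.759
NO-GO = nominal + upper_tol (largest hole = least material condition)
NO-GO = 18.9 + 0.36 = 19.26
spread = NO-GO - GO = 19.26 - 18.759 = 0.5010

0.5010


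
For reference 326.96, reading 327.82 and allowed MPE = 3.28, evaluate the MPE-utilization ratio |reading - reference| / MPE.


e = indication - reference = 327.82 - 326.96 = 0.8600
|e| = 0.8600
ratio = |e| / MPE = 0.8600 / 3.28
ratio = 0.2622

0.2622


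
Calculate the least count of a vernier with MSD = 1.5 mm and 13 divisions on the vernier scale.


LC = MSD / n_div
= 1.5 / 13
= 0.1154

0.1154


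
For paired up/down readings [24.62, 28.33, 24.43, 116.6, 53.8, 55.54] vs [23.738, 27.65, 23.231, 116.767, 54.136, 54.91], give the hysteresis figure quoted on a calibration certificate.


|24.62 - 23.738| = 0.8820
|28.33 - 27.65| = 0.6800
|24.43 - 23.231| = 1.1990
|116.6 - 116.767| = 0.1670
|53.8 - 54.136| = 0.3360
|55.54 - 54.91| = 0.6300
hysteresis = max(diffs) = 1.1990

1.1990


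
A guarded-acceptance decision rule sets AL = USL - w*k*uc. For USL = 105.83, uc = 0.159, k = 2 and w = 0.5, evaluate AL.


U = k * uc = 2 * 0.159 = 0.318
guard band g = w * U = 0.5 * 0.318 = 0.159
AL = USL - g = 105.83 - 0.159
AL = 105.6710

105.6710


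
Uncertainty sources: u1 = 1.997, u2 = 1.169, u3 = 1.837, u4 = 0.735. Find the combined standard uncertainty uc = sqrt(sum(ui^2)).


uc = sqrt(1.997^2 + 1.169^2 + 1.837^2 + 0.735^2)
uc = sqrt(9.269364)
uc = 3.0446

3.0446


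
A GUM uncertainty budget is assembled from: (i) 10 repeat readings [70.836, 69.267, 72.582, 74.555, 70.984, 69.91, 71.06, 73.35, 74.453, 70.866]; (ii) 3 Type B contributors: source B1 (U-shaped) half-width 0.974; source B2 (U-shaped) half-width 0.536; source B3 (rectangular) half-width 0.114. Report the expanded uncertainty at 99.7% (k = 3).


mean = (70.836 + 69.267 + 72.582 + 74.555 + 70.984 + 69.91 + 71.06 + 73.35 + 74.453 + 70.866) / 10 = 71.7863
s = sqrt(sum((x - mean)^2)/(n-1)) = 1.8452304
u_A = s / sqrt(n) = 1.8452304 / sqrt(10) = 0.58351309
u_B1 = 0.974 / sqrt(2) = 0.688722
u_B2 = 0.536 / sqrt(2) = 0.37900923
u_B3 = 0.114 / sqrt(3) = 0.065817931
uc = sqrt(0.58351309^2 + 0.688722^2 + 0.37900923^2 + 0.065817931^2) = 0.98122654
U = k * uc = 3 * 0.98122654
U = 2.9437

2.9437


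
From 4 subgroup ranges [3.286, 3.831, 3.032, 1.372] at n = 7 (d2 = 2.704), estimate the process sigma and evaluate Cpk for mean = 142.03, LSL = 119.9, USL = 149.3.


R_bar = (3.286 + 3.831 + 3.032 + 1.372) / 4 = 2.88025
sigma = R_bar / d2 = 2.88025 / 2.704 = 1.0651812
Cp = (USL - LSL)/(6*sigma) = (149.3 - 119.9)/(6*1.0651812) = 4.6002
Cpu = (149.3 - 142.03)/(3*1.0651812) = 2.2750
Cpl = (142.03 - 119.9)/(3*1.0651812) = 6.9253
Cpk = min(Cpu, Cpl) = 2.2750

2.2750


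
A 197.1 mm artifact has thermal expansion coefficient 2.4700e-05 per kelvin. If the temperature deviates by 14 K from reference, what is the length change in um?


dL = L * alpha * dT
= 197.1 * 2.4700e-05 * 14
= 0.0681572 mm
dL_um = 0.0681572 * 1000 = 68.1572 um

68.1572


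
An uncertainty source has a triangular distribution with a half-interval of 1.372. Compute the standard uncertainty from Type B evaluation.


u_B = half_width / sqrt(6)
u_B = 1.372 / 2.4494897
u_B = 0.5601

0.5601


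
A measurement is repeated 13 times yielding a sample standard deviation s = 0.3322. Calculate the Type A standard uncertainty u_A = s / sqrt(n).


u_A = s / sqrt(n)
u_A = 0.3322 / sqrt(13)
u_A = 0.3322 / 3.6055513
u_A = 0.0921

0.0921


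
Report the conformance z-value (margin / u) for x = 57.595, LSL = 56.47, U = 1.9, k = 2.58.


u = U / k = 1.9 / 2.58 = 0.73643411
margin = |LSL - x| = |56.47 - 57.595| = 1.125
z = margin / u = 1.125 / 0.73643411
z = 1.5276

1.5276


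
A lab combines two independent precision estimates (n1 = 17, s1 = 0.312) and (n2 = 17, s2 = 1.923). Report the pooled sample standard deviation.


s_p = sqrt(((n1-1)*s1^2 + (n2-1)*s2^2) / (n1+n2-2))
numerator = (17-1)*0.312^2 + (17-1)*1.923^2 = 1.557504 + 59.166864 = 60.724368
denominator = 17 + 17 - 2 = 32
s_p^2 = 60.724368 / 32 = 1.8976365
s_p = sqrt(1.8976365) = 1.3775

1.3775


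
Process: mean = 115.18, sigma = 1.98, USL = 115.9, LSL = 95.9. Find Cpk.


Cpu = (USL - mean) / (3*sigma) = (115.9 - 115.18) / (3*1.98) = 0.1212
Cpl = (mean - LSL) / (3*sigma) = (115.18 - 95.9) / (3*1.98) = 3.2458
Cpk = min(Cpu, Cpl) = 0.1212

0.1212


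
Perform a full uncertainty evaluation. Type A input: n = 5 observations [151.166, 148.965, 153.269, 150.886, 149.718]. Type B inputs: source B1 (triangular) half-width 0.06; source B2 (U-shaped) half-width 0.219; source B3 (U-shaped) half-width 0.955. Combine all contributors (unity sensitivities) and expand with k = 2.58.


mean = (151.166 + 148.965 + 153.269 + 150.886 + 149.718) / 5 = 150.8008
s = sqrt(sum((x - mean)^2)/(n-1)) = 1.6412845
u_A = s / sqrt(n) = 1.6412845 / sqrt(5) = 0.73400474
u_B1 = 0.06 / sqrt(6) = 0.024494897
u_B2 = 0.219 / sqrt(2) = 0.15485639
u_B3 = 0.955 / sqrt(2) = 0.67528698
uc = sqrt(0.73400474^2 + 0.024494897^2 + 0.15485639^2 + 0.67528698^2) = 1.0096316
U = k * uc = 2.58 * 1.0096316
U = 2.6048

2.6048


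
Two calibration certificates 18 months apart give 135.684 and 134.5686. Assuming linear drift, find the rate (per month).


rate = (v2 - v1) / months
= (134.5686 - 135.684) / 18
= -1.1154 / 18
= -0.0620

-0.0620


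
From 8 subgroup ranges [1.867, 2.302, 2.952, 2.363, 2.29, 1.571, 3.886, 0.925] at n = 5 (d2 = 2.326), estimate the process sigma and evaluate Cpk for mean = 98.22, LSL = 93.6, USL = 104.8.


R_bar = (1.867 + 2.302 + 2.952 + 2.363 + 2.29 + 1.571 + 3.886 + 0.925) / 8 = 2.2695
sigma = R_bar / d2 = 2.2695 / 2.326 = 0.97570937
Cp = (USL - LSL)/(6*sigma) = (104.8 - 93.6)/(6*0.97570937) = 1.9131
Cpu = (104.8 - 98.22)/(3*0.97570937) = 2.2479
Cpl = (98.22 - 93.6)/(3*0.97570937) = 1.5783
Cpk = min(Cpu, Cpl) = 1.5783

1.5783


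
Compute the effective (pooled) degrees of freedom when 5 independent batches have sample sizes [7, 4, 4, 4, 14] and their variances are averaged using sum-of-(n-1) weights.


nu = sum_i (n_i - 1)
nu = ((7 - 1) + (4 - 1) + (4 - 1) + (4 - 1) + (14 - 1))
nu = 6 + 3 + 3 + 3 + 13
nu = 28

28


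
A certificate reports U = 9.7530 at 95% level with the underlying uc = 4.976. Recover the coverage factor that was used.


k = U / uc
k = 9.7530 / 4.976
k = 1.96

1.96


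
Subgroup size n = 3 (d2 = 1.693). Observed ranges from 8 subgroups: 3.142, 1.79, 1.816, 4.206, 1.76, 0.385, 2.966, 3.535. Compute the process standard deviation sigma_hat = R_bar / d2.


R_bar = (3.142 + 1.79 + 1.816 + 4.206 + 1.76 + 0.385 + 2.966 + 3.535) / 8
R_bar = 19.6 / 8 = 2.45
sigma_hat = R_bar / d2 = 2.45 / 1.693 = 1.4471

1.4471


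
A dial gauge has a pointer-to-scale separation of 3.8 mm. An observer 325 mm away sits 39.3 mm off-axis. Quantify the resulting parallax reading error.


error = h * offset / d
= 3.8 * 39.3 / 325
= 0.4595

0.4595


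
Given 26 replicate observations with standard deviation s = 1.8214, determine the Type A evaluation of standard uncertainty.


u_A = s / sqrt(n)
u_A = 1.8214 / sqrt(26)
u_A = 1.8214 / 5.0990195
u_A = 0.3572

0.3572


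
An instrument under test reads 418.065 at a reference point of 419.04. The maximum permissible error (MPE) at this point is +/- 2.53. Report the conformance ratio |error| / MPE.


e = indication - reference = 418.065 - 419.04 = -0.9750
|e| = 0.9750
ratio = |e| / MPE = 0.9750 / 2.53
ratio = 0.3854

0.3854


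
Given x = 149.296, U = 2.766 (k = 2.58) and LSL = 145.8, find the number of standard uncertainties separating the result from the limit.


u = U / k = 2.766 / 2.58 = 1.072093
margin = |LSL - x| = |145.8 - 149.296| = 3.496
z = margin / u = 3.496 / 1.072093
z = 3.2609

3.2609


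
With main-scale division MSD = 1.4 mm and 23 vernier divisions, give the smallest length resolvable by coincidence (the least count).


LC = MSD / n_div
= 1.4 / 23
= 0.0609

0.0609


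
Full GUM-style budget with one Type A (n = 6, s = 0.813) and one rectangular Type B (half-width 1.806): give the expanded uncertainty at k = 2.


u_A = s / sqrt(n) = 0.813 / sqrt(6) = 0.33190586
u_B = half_width / sqrt(3) = 1.806 / sqrt(3) = 1.0426946
uc = sqrt(u_A^2 + u_B^2) = sqrt(0.33190586^2 + 1.0426946^2) = 1.0942456
U = k * uc = 2 * 1.0942456
U = 2.1885

2.1885


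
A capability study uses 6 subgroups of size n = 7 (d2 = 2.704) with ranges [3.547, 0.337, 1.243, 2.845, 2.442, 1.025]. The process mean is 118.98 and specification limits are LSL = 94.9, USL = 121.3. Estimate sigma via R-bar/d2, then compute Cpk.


R_bar = (3.547 + 0.337 + 1.243 + 2.845 + 2.442 + 1.025) / 6 = 1.9065
sigma = R_bar / d2 = 1.9065 / 2.704 = 0.70506657
Cp = (USL - LSL)/(6*sigma) = (121.3 - 94.9)/(6*0.70506657) = 6.2405
Cpu = (121.3 - 118.98)/(3*0.70506657) = 1.0968
Cpl = (118.98 - 94.9)/(3*0.70506657) = 11.3843
Cpk = min(Cpu, Cpl) = 1.0968

1.0968


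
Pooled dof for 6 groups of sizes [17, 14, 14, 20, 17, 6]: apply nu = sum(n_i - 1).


nu = sum_i (n_i - 1)
nu = ((17 - 1) + (14 - 1) + (14 - 1) + (20 - 1) + (17 - 1) + (6 - 1))
nu = 16 + 13 + 13 + 19 + 16 + 5
nu = 82

82


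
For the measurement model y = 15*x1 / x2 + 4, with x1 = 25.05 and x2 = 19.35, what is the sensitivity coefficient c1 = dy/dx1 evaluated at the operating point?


y = 15*x1 / x2 + 4
dy/dx1 = 15/x2
Evaluate at x2 = 19.35: c1 = 15 / 19.35
c1 = 0.7752

0.7752


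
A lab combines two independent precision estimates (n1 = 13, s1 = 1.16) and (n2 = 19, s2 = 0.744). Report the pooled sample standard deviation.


s_p = sqrt(((n1-1)*s1^2 + (n2-1)*s2^2) / (n1+n2-2))
numerator = (13-1)*1.16^2 + (19-1)*0.744^2 = 16.1472 + 9.963648 = 26.110848
denominator = 13 + 19 - 2 = 30
s_p^2 = 26.110848 / 30 = 0.8703616
s_p = sqrt(0.8703616) = 0.9329

0.9329


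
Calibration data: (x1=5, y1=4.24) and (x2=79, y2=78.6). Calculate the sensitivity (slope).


slope = (y2 - y1) / (x2 - x1)
= (78.6 - 4.24) / (79 - 5)
= 74.3600 / 74
= 1.0049

1.0049


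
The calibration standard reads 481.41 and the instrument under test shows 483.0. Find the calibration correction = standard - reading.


Correction = standard - reading
= 481.41 - 483.0
= -1.5900

-1.5900


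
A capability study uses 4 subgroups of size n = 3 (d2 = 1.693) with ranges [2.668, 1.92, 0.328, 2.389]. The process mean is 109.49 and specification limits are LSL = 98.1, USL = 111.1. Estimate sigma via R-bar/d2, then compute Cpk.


R_bar = (2.668 + 1.92 + 0.328 + 2.389) / 4 = 1.82625
sigma = R_bar / d2 = 1.82625 / 1.693 = 1.0787064
Cp = (USL - LSL)/(6*sigma) = (111.1 - 98.1)/(6*1.0787064) = 2.0086
Cpu = (111.1 - 109.49)/(3*1.0787064) = 0.4975
Cpl = (109.49 - 98.1)/(3*1.0787064) = 3.5196
Cpk = min(Cpu, Cpl) = 0.4975

0.4975


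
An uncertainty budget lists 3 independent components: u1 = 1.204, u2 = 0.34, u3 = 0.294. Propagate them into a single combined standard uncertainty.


uc = sqrt(1.204^2 + 0.34^2 + 0.294^2)
uc = sqrt(1.651652)
uc = 1.2852

1.2852


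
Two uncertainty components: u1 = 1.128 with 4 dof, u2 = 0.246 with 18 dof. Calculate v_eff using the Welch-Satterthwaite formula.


uc = sqrt(u1^2 + u2^2) = sqrt(1.128^2 + 0.246^2) = 1.1545129
v_eff = uc^4 / (u1^4/v1 + u2^4/v2)
= 1.1545129^4 / (1.128^4/4 + 0.246^4/18)
= 1.7766225 / 0.40494372
v_eff = 4.3873

4.3873


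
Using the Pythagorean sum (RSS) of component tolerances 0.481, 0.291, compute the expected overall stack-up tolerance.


RSS = sqrt(0.481^2 + 0.291^2)
= sqrt(0.316042)
= 0.5622

0.5622


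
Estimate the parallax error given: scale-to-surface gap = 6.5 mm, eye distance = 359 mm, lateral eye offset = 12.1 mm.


error = h * offset / d
= 6.5 * 12.1 / 359
= 0.2191

0.2191


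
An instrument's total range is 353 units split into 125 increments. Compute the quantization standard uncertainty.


resolution = range / divisions
resolution = 353 / 125 = 2.824
u_res = resolution / (2*sqrt(3))
u_res = 2.824 / 3.4641016
u_res = 0.8152

0.8152


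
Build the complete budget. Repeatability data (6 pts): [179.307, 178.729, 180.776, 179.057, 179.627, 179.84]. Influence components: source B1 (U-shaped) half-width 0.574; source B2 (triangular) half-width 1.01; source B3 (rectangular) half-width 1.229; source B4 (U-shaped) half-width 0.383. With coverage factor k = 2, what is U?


mean = (179.307 + 178.729 + 180.776 + 179.057 + 179.627 + 179.84) / 6 = 179.556
s = sqrt(sum((x - mean)^2)/(n-1)) = 0.71680234
u_A = s / sqrt(n) = 0.71680234 / sqrt(6) = 0.29263333
u_B1 = 0.574 / sqrt(2) = 0.40587929
u_B2 = 1.01 / sqrt(6) = 0.41233077
u_B3 = 1.229 / sqrt(3) = 0.70956348
u_B4 = 0.383 / sqrt(2) = 0.2708219
uc = sqrt(0.29263333^2 + 0.40587929^2 + 0.41233077^2 + 0.70956348^2 + 0.2708219^2) = 0.99860591
U = k * uc = 2 * 0.99860591
U = 1.9972

1.9972


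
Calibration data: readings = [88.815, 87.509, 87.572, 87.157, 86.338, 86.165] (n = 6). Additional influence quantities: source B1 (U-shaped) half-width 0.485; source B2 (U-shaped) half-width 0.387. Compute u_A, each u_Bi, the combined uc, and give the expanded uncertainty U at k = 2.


mean = (88.815 + 87.509 + 87.572 + 87.157 + 86.338 + 86.165) / 6 = 87.25933333
s = sqrt(sum((x - mean)^2)/(n-1)) = 0.96302496
u_A = s / sqrt(n) = 0.96302496 / sqrt(6) = 0.39315329
u_B1 = 0.485 / sqrt(2) = 0.34294679
u_B2 = 0.387 / sqrt(2) = 0.27365032
uc = sqrt(0.39315329^2 + 0.34294679^2 + 0.27365032^2) = 0.58912351
U = k * uc = 2 * 0.58912351
U = 1.1782

1.1782


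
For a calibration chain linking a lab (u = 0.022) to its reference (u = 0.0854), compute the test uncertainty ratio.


TUR = u_lab / u_ref
= 0.022 / 0.0854
= 0.2576

0.2576


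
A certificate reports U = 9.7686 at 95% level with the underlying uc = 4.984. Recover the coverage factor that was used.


k = U / uc
k = 9.7686 / 4.984
k = 1.96

1.96


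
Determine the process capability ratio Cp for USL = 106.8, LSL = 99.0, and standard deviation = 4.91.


Cp = (USL - LSL) / (6 * sigma)
= (106.8 - 99.0) / (6 * 4.91)
= 7.8000 / 29.4600
= 0.2648

0.2648


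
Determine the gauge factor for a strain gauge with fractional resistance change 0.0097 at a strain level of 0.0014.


GF = (dR/R) / epsilon
= 0.0097 / 0.0014
= 6.9286

6.9286


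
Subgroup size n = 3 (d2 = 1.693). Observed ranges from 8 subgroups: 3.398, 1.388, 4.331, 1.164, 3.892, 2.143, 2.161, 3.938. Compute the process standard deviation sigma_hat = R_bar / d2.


R_bar = (3.398 + 1.388 + 4.331 + 1.164 + 3.892 + 2.143 + 2.161 + 3.938) / 8
R_bar = 22.415 / 8 = 2.801875
sigma_hat = R_bar / d2 = 2.801875 / 1.693 = 1.6550

1.6550


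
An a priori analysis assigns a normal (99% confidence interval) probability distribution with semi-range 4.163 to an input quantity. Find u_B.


u_B = half_width / 2.576
u_B = 4.163 / 2.576
u_B = 1.6161

1.6161


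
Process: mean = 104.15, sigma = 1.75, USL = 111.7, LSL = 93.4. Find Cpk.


Cpu = (USL - mean) / (3*sigma) = (111.7 - 104.15) / (3*1.75) = 1.4381
Cpl = (mean - LSL) / (3*sigma) = (104.15 - 93.4) / (3*1.75) = 2.0476
Cpk = min(Cpu, Cpl) = 1.4381

1.4381


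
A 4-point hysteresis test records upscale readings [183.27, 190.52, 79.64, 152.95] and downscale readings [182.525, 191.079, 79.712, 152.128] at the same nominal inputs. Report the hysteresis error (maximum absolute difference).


|183.27 - 182.525| = 0.7450
|190.52 - 191.079| = 0.5590
|79.64 - 79.712| = 0.0720
|152.95 - 152.128| = 0.8220
hysteresis = max(diffs) = 0.8220

0.8220


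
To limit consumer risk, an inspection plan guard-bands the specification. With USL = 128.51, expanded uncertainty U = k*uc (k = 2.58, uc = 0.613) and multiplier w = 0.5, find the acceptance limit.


U = k * uc = 2.58 * 0.613 = 1.58154
guard band g = w * U = 0.5 * 1.58154 = 0.79077
AL = USL - g = 128.51 - 0.79077
AL = 127.7192

127.7192


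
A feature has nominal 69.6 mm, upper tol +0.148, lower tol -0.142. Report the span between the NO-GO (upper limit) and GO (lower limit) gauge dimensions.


GO = nominal - lower_tol (smallest hole = maximum material condition)
GO = 69.6 - 0.142 = 69.458
NO-GO = nominal + upper_tol (largest hole = least material condition)
NO-GO = 69.6 + 0.148 = 69.748
spread = NO-GO - GO = 69.748 - 69.458 = 0.2900

0.2900


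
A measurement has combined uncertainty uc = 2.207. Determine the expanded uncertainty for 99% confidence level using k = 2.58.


U = k * uc
U = 2.58 * 2.207
U = 5.6941

5.6941


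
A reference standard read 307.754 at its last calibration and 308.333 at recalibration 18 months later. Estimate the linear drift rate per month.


rate = (v2 - v1) / months
= (308.333 - 307.754) / 18
= 0.5790 / 18
= 0.0322

0.0322


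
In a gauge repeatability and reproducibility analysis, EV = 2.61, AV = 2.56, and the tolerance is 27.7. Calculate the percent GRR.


GRR = sqrt(EV^2 + AV^2) = sqrt(2.61^2 + 2.56^2) = 3.655913
%GRR = GRR / tol * 100 = 3.655913 / 27.7 * 100
%GRR = 13.1982

13.1982


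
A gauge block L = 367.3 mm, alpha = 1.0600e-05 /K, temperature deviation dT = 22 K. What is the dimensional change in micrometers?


dL = L * alpha * dT
= 367.3 * 1.0600e-05 * 22
= 0.0856544 mm
dL_um = 0.0856544 * 1000 = 85.6544 um

85.6544


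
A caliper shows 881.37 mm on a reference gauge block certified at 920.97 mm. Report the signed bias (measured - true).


Systematic error = measured - true
= 881.37 - 920.97
= -39.6000

-39.6000


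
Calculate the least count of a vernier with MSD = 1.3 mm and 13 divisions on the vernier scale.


LC = MSD / n_div
= 1.3 / 13
= 0.1000

0.1000


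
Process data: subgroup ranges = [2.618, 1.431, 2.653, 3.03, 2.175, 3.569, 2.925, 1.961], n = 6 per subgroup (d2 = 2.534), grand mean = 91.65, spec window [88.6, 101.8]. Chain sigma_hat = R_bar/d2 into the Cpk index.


R_bar = (2.618 + 1.431 + 2.653 + 3.03 + 2.175 + 3.569 + 2.925 + 1.961) / 8 = 2.54525
sigma = R_bar / d2 = 2.54525 / 2.534 = 1.0044396
Cp = (USL - LSL)/(6*sigma) = (101.8 - 88.6)/(6*1.0044396) = 2.1903
Cpu = (101.8 - 91.65)/(3*1.0044396) = 3.3684
Cpl = (91.65 - 88.6)/(3*1.0044396) = 1.0122
Cpk = min(Cpu, Cpl) = 1.0122

1.0122


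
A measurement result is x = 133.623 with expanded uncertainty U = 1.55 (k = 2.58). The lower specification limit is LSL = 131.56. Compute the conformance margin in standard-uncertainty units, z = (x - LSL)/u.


u = U / k = 1.55 / 2.58 = 0.60077519
margin = |LSL - x| = |131.56 - 133.623| = 2.063
z = margin / u = 2.063 / 0.60077519
z = 3.4339

3.4339


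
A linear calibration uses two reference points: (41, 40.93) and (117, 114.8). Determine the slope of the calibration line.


slope = (y2 - y1) / (x2 - x1)
= (114.8 - 40.93) / (117 - 41)
= 73.8700 / 76
= 0.9720

0.9720


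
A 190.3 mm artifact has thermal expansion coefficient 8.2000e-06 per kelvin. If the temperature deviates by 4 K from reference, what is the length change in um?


dL = L * alpha * dT
= 190.3 * 8.2000e-06 * 4
= 0.0062418 mm
dL_um = 0.0062418 * 1000 = 6.2418 um

6.2418


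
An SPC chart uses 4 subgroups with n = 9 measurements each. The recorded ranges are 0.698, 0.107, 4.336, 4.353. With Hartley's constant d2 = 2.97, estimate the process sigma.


R_bar = (0.698 + 0.107 + 4.336 + 4.353) / 4
R_bar = 9.494 / 4 = 2.3735
sigma_hat = R_bar / d2 = 2.3735 / 2.97 = 0.7992

0.7992


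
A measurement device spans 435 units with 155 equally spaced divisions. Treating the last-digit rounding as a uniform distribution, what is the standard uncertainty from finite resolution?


resolution = range / divisions
resolution = 435 / 155 = 2.8064516
u_res = resolution / (2*sqrt(3))
u_res = 2.8064516 / 3.4641016
u_res = 0.8102

0.8102


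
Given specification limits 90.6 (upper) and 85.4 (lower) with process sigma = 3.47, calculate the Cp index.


Cp = (USL - LSL) / (6 * sigma)
= (90.6 - 85.4) / (6 * 3.47)
= 5.2000 / 20.8200
= 0.2498

0.2498


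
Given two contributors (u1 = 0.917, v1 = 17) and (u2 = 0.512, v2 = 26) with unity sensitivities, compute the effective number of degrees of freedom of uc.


uc = sqrt(u1^2 + u2^2) = sqrt(0.917^2 + 0.512^2) = 1.0502538
v_eff = uc^4 / (u1^4/v1 + u2^4/v2)
= 1.0502538^4 / (0.917^4/17 + 0.512^4/26)
= 1.2166819 / 0.04423684
v_eff = 27.5038

27.5038


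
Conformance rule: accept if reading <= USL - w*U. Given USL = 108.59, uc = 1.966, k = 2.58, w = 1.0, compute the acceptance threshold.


U = k * uc = 2.58 * 1.966 = 5.07228
guard band g = w * U = 1.0 * 5.07228 = 5.07228
AL = USL - g = 108.59 - 5.07228
AL = 103.5177

103.5177


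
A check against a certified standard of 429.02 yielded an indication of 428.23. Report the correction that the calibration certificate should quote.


Correction = standard - reading
= 429.02 - 428.23
= 0.7900

0.7900


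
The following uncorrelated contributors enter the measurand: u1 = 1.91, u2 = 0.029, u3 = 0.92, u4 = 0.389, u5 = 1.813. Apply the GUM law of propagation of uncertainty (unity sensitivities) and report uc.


uc = sqrt(1.91^2 + 0.029^2 + 0.92^2 + 0.389^2 + 1.813^2)
uc = sqrt(7.933631)
uc = 2.8167

2.8167


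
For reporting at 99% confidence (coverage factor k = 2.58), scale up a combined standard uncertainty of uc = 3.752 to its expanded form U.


U = k * uc
U = 2.58 * 3.752
U = 9.6802

9.6802


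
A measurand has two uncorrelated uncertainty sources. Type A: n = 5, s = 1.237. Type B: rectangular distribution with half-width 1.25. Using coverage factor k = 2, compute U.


u_A = s / sqrt(n) = 1.237 / sqrt(5) = 0.55320322
u_B = half_width / sqrt(3) = 1.25 / sqrt(3) = 0.72168784
uc = sqrt(u_A^2 + u_B^2) = sqrt(0.55320322^2 + 0.72168784^2) = 0.90932235
U = k * uc = 2 * 0.90932235
U = 1.8186

1.8186


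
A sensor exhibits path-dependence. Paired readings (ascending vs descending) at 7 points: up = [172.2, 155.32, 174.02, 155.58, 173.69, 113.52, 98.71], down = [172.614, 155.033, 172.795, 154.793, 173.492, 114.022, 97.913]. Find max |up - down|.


|172.2 - 172.614| = 0.4140
|155.32 - 155.033| = 0.2870
|174.02 - 172.795| = 1.2250
|155.58 - 154.793| = 0.7870
|173.69 - 173.492| = 0.1980
|113.52 - 114.022| = 0.5020
|98.71 - 97.913| = 0.7970
hysteresis = max(diffs) = 1.2250

1.2250


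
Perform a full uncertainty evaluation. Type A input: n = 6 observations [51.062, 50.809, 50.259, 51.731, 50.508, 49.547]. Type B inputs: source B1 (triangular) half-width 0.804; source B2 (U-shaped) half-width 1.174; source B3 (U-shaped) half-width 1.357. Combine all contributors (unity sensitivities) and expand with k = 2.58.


mean = (51.062 + 50.809 + 50.259 + 51.731 + 50.508 + 49.547) / 6 = 50.65266667
s = sqrt(sum((x - mean)^2)/(n-1)) = 0.74205085
u_A = s / sqrt(n) = 0.74205085 / sqrt(6) = 0.30294099
u_B1 = 0.804 / sqrt(6) = 0.32823163
u_B2 = 1.174 / sqrt(2) = 0.83014336
u_B3 = 1.357 / sqrt(2) = 0.9595439
uc = sqrt(0.30294099^2 + 0.32823163^2 + 0.83014336^2 + 0.9595439^2) = 1.3451289
U = k * uc = 2.58 * 1.3451289
U = 3.4704

3.4704


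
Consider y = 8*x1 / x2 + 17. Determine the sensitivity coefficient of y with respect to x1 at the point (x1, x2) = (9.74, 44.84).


y = 8*x1 / x2 + 17
dy/dx1 = 8/x2
Evaluate at x2 = 44.84: c1 = 8 / 44.84
c1 = 0.1784

0.1784


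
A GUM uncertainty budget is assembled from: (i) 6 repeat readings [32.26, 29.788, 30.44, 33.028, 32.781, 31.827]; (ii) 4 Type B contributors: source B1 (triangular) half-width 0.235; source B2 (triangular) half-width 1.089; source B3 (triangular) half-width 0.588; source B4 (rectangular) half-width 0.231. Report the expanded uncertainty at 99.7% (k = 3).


mean = (32.26 + 29.788 + 30.44 + 33.028 + 32.781 + 31.827) / 6 = 31.68733333
s = sqrt(sum((x - mean)^2)/(n-1)) = 1.3041668
u_A = s / sqrt(n) = 1.3041668 / sqrt(6) = 0.53242387
u_B1 = 0.235 / sqrt(6) = 0.095938348
u_B2 = 1.089 / sqrt(6) = 0.44458239
u_B3 = 0.588 / sqrt(6) = 0.24004999
u_B4 = 0.231 / sqrt(3) = 0.13336791
uc = sqrt(0.53242387^2 + 0.095938348^2 + 0.44458239^2 + 0.24004999^2 + 0.13336791^2) = 0.75215945
U = k * uc = 3 * 0.75215945
U = 2.2565

2.2565


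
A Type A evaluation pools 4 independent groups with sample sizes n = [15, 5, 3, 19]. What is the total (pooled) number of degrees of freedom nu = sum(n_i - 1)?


nu = sum_i (n_i - 1)
nu = ((15 - 1) + (5 - 1) + (3 - 1) + (19 - 1))
nu = 14 + 4 + 2 + 18
nu = 38

38


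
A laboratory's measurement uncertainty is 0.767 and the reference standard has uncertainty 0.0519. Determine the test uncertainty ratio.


TUR = u_lab / u_ref
= 0.767 / 0.0519
= 14.7784

14.7784


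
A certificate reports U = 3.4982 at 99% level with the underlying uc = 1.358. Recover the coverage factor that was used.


k = U / uc
k = 3.4982 / 1.358
k = 2.576

2.576


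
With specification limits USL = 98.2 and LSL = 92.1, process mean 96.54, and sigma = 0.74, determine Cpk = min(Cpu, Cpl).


Cpu = (USL - mean) / (3*sigma) = (98.2 - 96.54) / (3*0.74) = 0.7477
Cpl = (mean - LSL) / (3*sigma) = (96.54 - 92.1) / (3*0.74) = 2.0000
Cpk = min(Cpu, Cpl) = 0.7477

0.7477


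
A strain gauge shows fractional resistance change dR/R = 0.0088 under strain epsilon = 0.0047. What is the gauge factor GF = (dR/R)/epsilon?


GF = (dR/R) / epsilon
= 0.0088 / 0.0047
= 1.8723

1.8723


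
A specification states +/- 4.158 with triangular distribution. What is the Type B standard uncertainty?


u_B = half_width / sqrt(6)
u_B = 4.158 / 2.4494897
u_B = 1.6975

1.6975


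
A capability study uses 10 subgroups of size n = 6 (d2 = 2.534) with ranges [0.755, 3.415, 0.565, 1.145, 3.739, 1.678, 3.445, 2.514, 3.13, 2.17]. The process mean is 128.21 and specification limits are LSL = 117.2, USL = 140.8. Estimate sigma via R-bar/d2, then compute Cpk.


R_bar = (0.755 + 3.415 + 0.565 + 1.145 + 3.739 + 1.678 + 3.445 + 2.514 + 3.13 + 2.17) / 10 = 2.2556
sigma = R_bar / d2 = 2.2556 / 2.534 = 0.89013418
Cp = (USL - LSL)/(6*sigma) = (140.8 - 117.2)/(6*0.89013418) = 4.4188
Cpu = (140.8 - 128.21)/(3*0.89013418) = 4.7146
Cpl = (128.21 - 117.2)/(3*0.89013418) = 4.1230
Cpk = min(Cpu, Cpl) = 4.1230

4.1230


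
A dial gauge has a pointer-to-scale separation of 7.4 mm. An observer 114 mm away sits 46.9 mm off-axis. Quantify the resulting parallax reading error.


error = h * offset / d
= 7.4 * 46.9 / 114
= 3.0444

3.0444


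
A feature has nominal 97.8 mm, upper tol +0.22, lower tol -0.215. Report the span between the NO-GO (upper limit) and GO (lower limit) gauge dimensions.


GO = nominal - lower_tol (smallest hole = maximum material condition)
GO = 97.8 - 0.215 = 97.585
NO-GO = nominal + upper_tol (largest hole = least material condition)
NO-GO = 97.8 + 0.22 = 98.02
spread = NO-GO - GO = 98.02 - 97.585 = 0.4350

0.4350


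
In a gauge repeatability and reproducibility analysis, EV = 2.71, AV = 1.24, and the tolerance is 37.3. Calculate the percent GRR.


GRR = sqrt(EV^2 + AV^2) = sqrt(2.71^2 + 1.24^2) = 2.9802181
%GRR = GRR / tol * 100 = 2.9802181 / 37.3 * 100
%GRR = 7.9899

7.9899


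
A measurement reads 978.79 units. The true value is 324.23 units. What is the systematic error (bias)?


Systematic error = measured - true
= 978.79 - 324.23
= 654.5600

654.5600


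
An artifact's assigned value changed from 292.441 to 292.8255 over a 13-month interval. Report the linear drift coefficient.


rate = (v2 - v1) / months
= (292.8255 - 292.441) / 13
= 0.3845 / 13
= 0.0296

0.0296


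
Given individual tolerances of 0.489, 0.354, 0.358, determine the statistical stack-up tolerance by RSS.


RSS = sqrt(0.489^2 + 0.354^2 + 0.358^2)
= sqrt(0.492601)
= 0.7019

0.7019


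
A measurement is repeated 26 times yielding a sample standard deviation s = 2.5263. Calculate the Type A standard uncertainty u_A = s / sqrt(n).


u_A = s / sqrt(n)
u_A = 2.5263 / sqrt(26)
u_A = 2.5263 / 5.0990195
u_A = 0.4954

0.4954


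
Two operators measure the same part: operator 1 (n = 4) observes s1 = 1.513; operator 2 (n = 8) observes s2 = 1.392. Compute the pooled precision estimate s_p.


s_p = sqrt(((n1-1)*s1^2 + (n2-1)*s2^2) / (n1+n2-2))
numerator = (4-1)*1.513^2 + (8-1)*1.392^2 = 6.867507 + 13.563648 = 20.431155
denominator = 4 + 8 - 2 = 10
s_p^2 = 20.431155 / 10 = 2.0431155
s_p = sqrt(2.0431155) = 1.4294

1.4294


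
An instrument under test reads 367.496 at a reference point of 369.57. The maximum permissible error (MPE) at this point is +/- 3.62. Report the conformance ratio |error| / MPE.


e = indication - reference = 367.496 - 369.57 = -2.0740
|e| = 2.0740
ratio = |e| / MPE = 2.0740 / 3.62
ratio = 0.5729

0.5729


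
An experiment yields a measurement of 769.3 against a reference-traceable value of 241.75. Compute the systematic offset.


Systematic error = measured - true
= 769.3 - 241.75
= 527.5500

527.5500


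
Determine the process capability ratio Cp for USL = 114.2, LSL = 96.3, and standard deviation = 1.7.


Cp = (USL - LSL) / (6 * sigma)
= (114.2 - 96.3) / (6 * 1.7)
= 17.9000 / 10.2000
= 1.7549

1.7549


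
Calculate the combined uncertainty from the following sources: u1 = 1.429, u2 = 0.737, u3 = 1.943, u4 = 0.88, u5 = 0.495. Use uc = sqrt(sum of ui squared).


uc = sqrt(1.429^2 + 0.737^2 + 1.943^2 + 0.88^2 + 0.495^2)
uc = sqrt(7.379884)
uc = 2.7166

2.7166


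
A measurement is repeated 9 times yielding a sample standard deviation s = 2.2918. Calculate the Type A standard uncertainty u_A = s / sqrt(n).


u_A = s / sqrt(n)
u_A = 2.2918 / sqrt(9)
u_A = 2.2918 / 3
u_A = 0.7639

0.7639


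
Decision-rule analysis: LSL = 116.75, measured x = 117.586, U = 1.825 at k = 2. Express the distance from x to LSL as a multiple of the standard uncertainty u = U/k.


u = U / k = 1.825 / 2 = 0.9125
margin = |LSL - x| = |116.75 - 117.586| = 0.836
z = margin / u = 0.836 / 0.9125
z = 0.9162

0.9162


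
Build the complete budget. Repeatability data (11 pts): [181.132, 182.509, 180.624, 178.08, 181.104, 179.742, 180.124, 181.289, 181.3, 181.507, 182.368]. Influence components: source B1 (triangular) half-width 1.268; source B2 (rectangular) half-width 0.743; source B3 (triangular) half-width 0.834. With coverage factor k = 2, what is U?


mean = (181.132 + 182.509 + 180.624 + 178.08 + 181.104 + 179.742 + 180.124 + 181.289 + 181.3 + 181.507 + 182.368) / 11 = 180.889
s = sqrt(sum((x - mean)^2)/(n-1)) = 1.2445682
u_A = s / sqrt(n) = 1.2445682 / sqrt(11) = 0.37525143
u_B1 = 1.268 / sqrt(6) = 0.51765883
u_B2 = 0.743 / sqrt(3) = 0.42897125
u_B3 = 0.834 / sqrt(6) = 0.34047907
uc = sqrt(0.37525143^2 + 0.51765883^2 + 0.42897125^2 + 0.34047907^2) = 0.84185903
U = k * uc = 2 * 0.84185903
U = 1.6837

1.6837


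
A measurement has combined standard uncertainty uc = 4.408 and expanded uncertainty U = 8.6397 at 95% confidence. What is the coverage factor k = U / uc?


k = U / uc
k = 8.6397 / 4.408
k = 1.96

1.96


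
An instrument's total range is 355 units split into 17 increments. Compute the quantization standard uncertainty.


resolution = range / divisions
resolution = 355 / 17 = 20.882353
u_res = resolution / (2*sqrt(3))
u_res = 20.882353 / 3.4641016
u_res = 6.0282

6.0282


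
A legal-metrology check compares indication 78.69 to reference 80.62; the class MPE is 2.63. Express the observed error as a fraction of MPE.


e = indication - reference = 78.69 - 80.62 = -1.9300
|e| = 1.9300
ratio = |e| / MPE = 1.9300 / 2.63
ratio = 0.7338

0.7338
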